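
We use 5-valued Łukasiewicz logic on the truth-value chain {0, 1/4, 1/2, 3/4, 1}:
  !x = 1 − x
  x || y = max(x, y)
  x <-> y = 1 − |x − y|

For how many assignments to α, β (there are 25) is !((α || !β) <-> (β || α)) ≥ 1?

2

value 1: 2 assignments (counts)
value 3/4: 2 assignments
value 1/2: 6 assignments
value 1/4: 4 assignments
value 0: 11 assignments
So 2 of the 25 assignments meet the threshold.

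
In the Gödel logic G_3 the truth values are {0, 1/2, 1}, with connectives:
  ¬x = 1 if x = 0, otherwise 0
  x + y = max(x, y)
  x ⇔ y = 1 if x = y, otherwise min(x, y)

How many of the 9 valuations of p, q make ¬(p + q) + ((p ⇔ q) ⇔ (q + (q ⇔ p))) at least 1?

p = 0, q = 0 ↦ 1  ≥
p = 0, q = 1/2 ↦ 0  <
p = 0, q = 1 ↦ 0  <
p = 1/2, q = 0 ↦ 1  ≥
p = 1/2, q = 1/2 ↦ 1  ≥
p = 1/2, q = 1 ↦ 1/2  <
p = 1, q = 0 ↦ 1  ≥
p = 1, q = 1/2 ↦ 1  ≥
p = 1, q = 1 ↦ 1  ≥
So 6 of the 9 assignments meet the threshold.

6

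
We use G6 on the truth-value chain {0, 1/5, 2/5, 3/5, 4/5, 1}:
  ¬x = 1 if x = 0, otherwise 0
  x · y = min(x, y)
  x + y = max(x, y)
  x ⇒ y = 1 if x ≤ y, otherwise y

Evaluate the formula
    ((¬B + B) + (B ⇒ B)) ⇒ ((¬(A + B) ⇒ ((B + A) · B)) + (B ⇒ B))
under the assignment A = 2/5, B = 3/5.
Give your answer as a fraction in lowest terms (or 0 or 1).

1

¬B = ¬3/5 = 0
¬B + B = 0 + 3/5 = 3/5
B ⇒ B = 3/5 ⇒ 3/5 = 1
(¬B + B) + (B ⇒ B) = 3/5 + 1 = 1
A + B = 2/5 + 3/5 = 3/5
¬(A + B) = ¬3/5 = 0
B + A = 3/5 + 2/5 = 3/5
(B + A) · B = 3/5 · 3/5 = 3/5
¬(A + B) ⇒ ((B + A) · B) = 0 ⇒ 3/5 = 1
B ⇒ B = 3/5 ⇒ 3/5 = 1
(¬(A + B) ⇒ ((B + A) · B)) + (B ⇒ B) = 1 + 1 = 1
((¬B + B) + (B ⇒ B)) ⇒ ((¬(A + B) ⇒ ((B + A) · B)) + (B ⇒ B)) = 1 ⇒ 1 = 1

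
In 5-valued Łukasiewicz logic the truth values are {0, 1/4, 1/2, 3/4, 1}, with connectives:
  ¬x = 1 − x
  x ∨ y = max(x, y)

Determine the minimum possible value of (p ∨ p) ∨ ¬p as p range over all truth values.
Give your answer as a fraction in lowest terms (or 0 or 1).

Take p = 1/2:
p ∨ p = 1/2 ∨ 1/2 = 1/2
¬p = ¬1/2 = 1/2
(p ∨ p) ∨ ¬p = 1/2 ∨ 1/2 = 1/2
No assignment yields a value below 1/2, so this is the minimum.

1/2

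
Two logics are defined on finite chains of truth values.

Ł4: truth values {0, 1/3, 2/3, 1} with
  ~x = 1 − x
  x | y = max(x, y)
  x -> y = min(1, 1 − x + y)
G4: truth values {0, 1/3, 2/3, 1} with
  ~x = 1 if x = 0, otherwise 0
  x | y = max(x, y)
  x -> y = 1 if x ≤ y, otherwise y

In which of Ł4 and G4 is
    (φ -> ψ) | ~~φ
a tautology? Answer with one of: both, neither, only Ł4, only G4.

only G4

In Ł4: at φ = 1/3, ψ = 0 the value is 2/3 — not a tautology.
In G4: every assignment gives 1 — tautology.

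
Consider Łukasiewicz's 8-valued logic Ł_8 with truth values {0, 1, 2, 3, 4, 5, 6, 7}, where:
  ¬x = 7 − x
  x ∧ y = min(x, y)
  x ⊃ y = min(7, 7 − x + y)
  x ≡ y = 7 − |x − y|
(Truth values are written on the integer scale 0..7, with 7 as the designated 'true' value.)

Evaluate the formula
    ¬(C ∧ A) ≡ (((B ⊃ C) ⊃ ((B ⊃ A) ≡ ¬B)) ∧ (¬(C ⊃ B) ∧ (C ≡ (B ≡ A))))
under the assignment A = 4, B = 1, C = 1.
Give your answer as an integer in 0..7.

1

C ∧ A = 1 ∧ 4 = 1
¬(C ∧ A) = ¬1 = 6
B ⊃ C = 1 ⊃ 1 = 7
B ⊃ A = 1 ⊃ 4 = 7
¬B = ¬1 = 6
(B ⊃ A) ≡ ¬B = 7 ≡ 6 = 6
(B ⊃ C) ⊃ ((B ⊃ A) ≡ ¬B) = 7 ⊃ 6 = 6
C ⊃ B = 1 ⊃ 1 = 7
¬(C ⊃ B) = ¬7 = 0
B ≡ A = 1 ≡ 4 = 4
C ≡ (B ≡ A) = 1 ≡ 4 = 4
¬(C ⊃ B) ∧ (C ≡ (B ≡ A)) = 0 ∧ 4 = 0
((B ⊃ C) ⊃ ((B ⊃ A) ≡ ¬B)) ∧ (¬(C ⊃ B) ∧ (C ≡ (B ≡ A))) = 6 ∧ 0 = 0
¬(C ∧ A) ≡ (((B ⊃ C) ⊃ ((B ⊃ A) ≡ ¬B)) ∧ (¬(C ⊃ B) ∧ (C ≡ (B ≡ A)))) = 6 ≡ 0 = 1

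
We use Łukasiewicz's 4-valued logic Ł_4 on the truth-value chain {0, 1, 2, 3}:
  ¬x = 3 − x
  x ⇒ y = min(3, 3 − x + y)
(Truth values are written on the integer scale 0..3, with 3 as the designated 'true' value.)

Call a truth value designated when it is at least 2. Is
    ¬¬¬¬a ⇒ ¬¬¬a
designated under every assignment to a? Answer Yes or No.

No

Counterexample: take a = 3.
¬a = ¬3 = 0
¬¬a = ¬0 = 3
¬¬¬a = ¬3 = 0
¬¬¬¬a = ¬0 = 3
¬¬¬a = ¬3 = 0
¬¬¬¬a ⇒ ¬¬¬a = 3 ⇒ 0 = 0
This gives 0, which is below 2.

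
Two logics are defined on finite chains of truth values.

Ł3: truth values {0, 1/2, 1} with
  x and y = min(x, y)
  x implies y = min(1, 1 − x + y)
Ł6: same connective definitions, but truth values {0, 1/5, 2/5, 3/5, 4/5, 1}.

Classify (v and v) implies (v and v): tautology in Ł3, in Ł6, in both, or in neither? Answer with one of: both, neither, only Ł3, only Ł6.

both

In Ł3: every assignment gives 1 — tautology.
In Ł6: every assignment gives 1 — tautology.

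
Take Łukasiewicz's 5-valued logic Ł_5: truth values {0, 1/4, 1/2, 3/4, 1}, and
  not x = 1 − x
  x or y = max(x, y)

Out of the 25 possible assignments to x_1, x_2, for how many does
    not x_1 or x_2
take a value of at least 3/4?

16

value 1: 9 assignments (counts)
value 3/4: 7 assignments (counts)
value 1/2: 5 assignments
value 1/4: 3 assignments
value 0: 1 assignment
So 16 of the 25 assignments meet the threshold.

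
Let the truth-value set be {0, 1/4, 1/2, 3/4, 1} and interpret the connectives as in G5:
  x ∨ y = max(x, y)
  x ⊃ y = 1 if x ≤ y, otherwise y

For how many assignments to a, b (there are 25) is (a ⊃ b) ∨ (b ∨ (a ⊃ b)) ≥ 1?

15

value 1: 15 assignments (counts)
value 3/4: 1 assignment
value 1/2: 2 assignments
value 1/4: 3 assignments
value 0: 4 assignments
So 15 of the 25 assignments meet the threshold.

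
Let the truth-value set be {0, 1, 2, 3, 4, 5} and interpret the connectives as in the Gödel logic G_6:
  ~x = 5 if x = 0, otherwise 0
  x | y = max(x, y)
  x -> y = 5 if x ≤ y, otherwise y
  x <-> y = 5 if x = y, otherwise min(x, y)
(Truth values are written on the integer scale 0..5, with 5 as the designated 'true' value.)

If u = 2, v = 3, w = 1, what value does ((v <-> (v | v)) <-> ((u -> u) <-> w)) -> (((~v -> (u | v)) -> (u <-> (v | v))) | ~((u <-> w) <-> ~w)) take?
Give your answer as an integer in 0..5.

5

v | v = 3 | 3 = 3
v <-> (v | v) = 3 <-> 3 = 5
u -> u = 2 -> 2 = 5
(u -> u) <-> w = 5 <-> 1 = 1
(v <-> (v | v)) <-> ((u -> u) <-> w) = 5 <-> 1 = 1
~v = ~3 = 0
u | v = 2 | 3 = 3
~v -> (u | v) = 0 -> 3 = 5
v | v = 3 | 3 = 3
u <-> (v | v) = 2 <-> 3 = 2
(~v -> (u | v)) -> (u <-> (v | v)) = 5 -> 2 = 2
u <-> w = 2 <-> 1 = 1
~w = ~1 = 0
(u <-> w) <-> ~w = 1 <-> 0 = 0
~((u <-> w) <-> ~w) = ~0 = 5
((~v -> (u | v)) -> (u <-> (v | v))) | ~((u <-> w) <-> ~w) = 2 | 5 = 5
((v <-> (v | v)) <-> ((u -> u) <-> w)) -> (((~v -> (u | v)) -> (u <-> (v | v))) | ~((u <-> w) <-> ~w)) = 1 -> 5 = 5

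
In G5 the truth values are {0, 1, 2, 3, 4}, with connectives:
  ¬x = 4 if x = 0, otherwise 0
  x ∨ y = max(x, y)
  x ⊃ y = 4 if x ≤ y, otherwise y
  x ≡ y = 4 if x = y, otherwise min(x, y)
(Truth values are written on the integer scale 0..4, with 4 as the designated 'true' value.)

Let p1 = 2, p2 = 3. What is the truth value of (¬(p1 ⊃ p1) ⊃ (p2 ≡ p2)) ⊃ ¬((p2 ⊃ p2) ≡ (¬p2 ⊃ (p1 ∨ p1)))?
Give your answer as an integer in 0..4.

p1 ⊃ p1 = 2 ⊃ 2 = 4
¬(p1 ⊃ p1) = ¬4 = 0
p2 ≡ p2 = 3 ≡ 3 = 4
¬(p1 ⊃ p1) ⊃ (p2 ≡ p2) = 0 ⊃ 4 = 4
p2 ⊃ p2 = 3 ⊃ 3 = 4
¬p2 = ¬3 = 0
p1 ∨ p1 = 2 ∨ 2 = 2
¬p2 ⊃ (p1 ∨ p1) = 0 ⊃ 2 = 4
(p2 ⊃ p2) ≡ (¬p2 ⊃ (p1 ∨ p1)) = 4 ≡ 4 = 4
¬((p2 ⊃ p2) ≡ (¬p2 ⊃ (p1 ∨ p1))) = ¬4 = 0
(¬(p1 ⊃ p1) ⊃ (p2 ≡ p2)) ⊃ ¬((p2 ⊃ p2) ≡ (¬p2 ⊃ (p1 ∨ p1))) = 4 ⊃ 0 = 0

0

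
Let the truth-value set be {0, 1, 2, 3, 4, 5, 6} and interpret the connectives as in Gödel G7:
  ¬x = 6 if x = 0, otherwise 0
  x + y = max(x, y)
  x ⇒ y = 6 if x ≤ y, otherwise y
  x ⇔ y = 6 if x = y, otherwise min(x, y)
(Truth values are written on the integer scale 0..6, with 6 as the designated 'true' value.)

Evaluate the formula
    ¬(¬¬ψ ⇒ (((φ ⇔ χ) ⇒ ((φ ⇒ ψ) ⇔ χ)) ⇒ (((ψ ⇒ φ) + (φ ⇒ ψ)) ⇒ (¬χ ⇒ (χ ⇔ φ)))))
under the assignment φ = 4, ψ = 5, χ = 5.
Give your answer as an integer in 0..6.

¬ψ = ¬5 = 0
¬¬ψ = ¬0 = 6
φ ⇔ χ = 4 ⇔ 5 = 4
φ ⇒ ψ = 4 ⇒ 5 = 6
(φ ⇒ ψ) ⇔ χ = 6 ⇔ 5 = 5
(φ ⇔ χ) ⇒ ((φ ⇒ ψ) ⇔ χ) = 4 ⇒ 5 = 6
ψ ⇒ φ = 5 ⇒ 4 = 4
φ ⇒ ψ = 4 ⇒ 5 = 6
(ψ ⇒ φ) + (φ ⇒ ψ) = 4 + 6 = 6
¬χ = ¬5 = 0
χ ⇔ φ = 5 ⇔ 4 = 4
¬χ ⇒ (χ ⇔ φ) = 0 ⇒ 4 = 6
((ψ ⇒ φ) + (φ ⇒ ψ)) ⇒ (¬χ ⇒ (χ ⇔ φ)) = 6 ⇒ 6 = 6
((φ ⇔ χ) ⇒ ((φ ⇒ ψ) ⇔ χ)) ⇒ (((ψ ⇒ φ) + (φ ⇒ ψ)) ⇒ (¬χ ⇒ (χ ⇔ φ))) = 6 ⇒ 6 = 6
¬¬ψ ⇒ (((φ ⇔ χ) ⇒ ((φ ⇒ ψ) ⇔ χ)) ⇒ (((ψ ⇒ φ) + (φ ⇒ ψ)) ⇒ (¬χ ⇒ (χ ⇔ φ)))) = 6 ⇒ 6 = 6
¬(¬¬ψ ⇒ (((φ ⇔ χ) ⇒ ((φ ⇒ ψ) ⇔ χ)) ⇒ (((ψ ⇒ φ) + (φ ⇒ ψ)) ⇒ (¬χ ⇒ (χ ⇔ φ))))) = ¬6 = 0

0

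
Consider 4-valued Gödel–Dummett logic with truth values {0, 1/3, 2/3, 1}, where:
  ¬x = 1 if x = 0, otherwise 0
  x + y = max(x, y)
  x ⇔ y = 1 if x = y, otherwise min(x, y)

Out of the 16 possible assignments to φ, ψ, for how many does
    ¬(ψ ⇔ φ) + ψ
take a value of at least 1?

9

φ = 0, ψ = 0 ↦ 0  <
φ = 0, ψ = 1/3 ↦ 1  ≥
φ = 0, ψ = 2/3 ↦ 1  ≥
φ = 0, ψ = 1 ↦ 1  ≥
φ = 1/3, ψ = 0 ↦ 1  ≥
φ = 1/3, ψ = 1/3 ↦ 1/3  <
φ = 1/3, ψ = 2/3 ↦ 2/3  <
φ = 1/3, ψ = 1 ↦ 1  ≥
φ = 2/3, ψ = 0 ↦ 1  ≥
φ = 2/3, ψ = 1/3 ↦ 1/3  <
φ = 2/3, ψ = 2/3 ↦ 2/3  <
φ = 2/3, ψ = 1 ↦ 1  ≥
φ = 1, ψ = 0 ↦ 1  ≥
φ = 1, ψ = 1/3 ↦ 1/3  <
φ = 1, ψ = 2/3 ↦ 2/3  <
φ = 1, ψ = 1 ↦ 1  ≥
So 9 of the 16 assignments meet the threshold.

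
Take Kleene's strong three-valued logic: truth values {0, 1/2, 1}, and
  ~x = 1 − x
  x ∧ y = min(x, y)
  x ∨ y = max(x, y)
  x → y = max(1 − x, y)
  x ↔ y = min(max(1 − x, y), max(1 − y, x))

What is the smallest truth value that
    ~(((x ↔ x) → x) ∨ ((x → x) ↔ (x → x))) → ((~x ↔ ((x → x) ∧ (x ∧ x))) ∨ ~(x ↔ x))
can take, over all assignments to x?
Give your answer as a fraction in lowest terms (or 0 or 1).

1/2

Take x = 1/2:
x ↔ x = 1/2 ↔ 1/2 = 1/2
(x ↔ x) → x = 1/2 → 1/2 = 1/2
x → x = 1/2 → 1/2 = 1/2
x → x = 1/2 → 1/2 = 1/2
(x → x) ↔ (x → x) = 1/2 ↔ 1/2 = 1/2
((x ↔ x) → x) ∨ ((x → x) ↔ (x → x)) = 1/2 ∨ 1/2 = 1/2
~(((x ↔ x) → x) ∨ ((x → x) ↔ (x → x))) = ~1/2 = 1/2
~x = ~1/2 = 1/2
x → x = 1/2 → 1/2 = 1/2
x ∧ x = 1/2 ∧ 1/2 = 1/2
(x → x) ∧ (x ∧ x) = 1/2 ∧ 1/2 = 1/2
~x ↔ ((x → x) ∧ (x ∧ x)) = 1/2 ↔ 1/2 = 1/2
x ↔ x = 1/2 ↔ 1/2 = 1/2
~(x ↔ x) = ~1/2 = 1/2
(~x ↔ ((x → x) ∧ (x ∧ x))) ∨ ~(x ↔ x) = 1/2 ∨ 1/2 = 1/2
~(((x ↔ x) → x) ∨ ((x → x) ↔ (x → x))) → ((~x ↔ ((x → x) ∧ (x ∧ x))) ∨ ~(x ↔ x)) = 1/2 → 1/2 = 1/2
No assignment yields a value below 1/2, so this is the minimum.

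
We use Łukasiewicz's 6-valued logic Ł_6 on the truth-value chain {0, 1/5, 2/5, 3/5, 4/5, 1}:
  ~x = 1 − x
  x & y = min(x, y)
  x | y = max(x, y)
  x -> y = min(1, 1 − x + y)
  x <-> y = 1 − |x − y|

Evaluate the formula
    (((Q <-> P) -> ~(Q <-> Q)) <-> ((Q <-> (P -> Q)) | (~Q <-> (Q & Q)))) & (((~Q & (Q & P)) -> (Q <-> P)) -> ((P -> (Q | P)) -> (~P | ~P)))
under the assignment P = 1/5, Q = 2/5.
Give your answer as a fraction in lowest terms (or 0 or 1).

Q <-> P = 2/5 <-> 1/5 = 4/5
Q <-> Q = 2/5 <-> 2/5 = 1
~(Q <-> Q) = ~1 = 0
(Q <-> P) -> ~(Q <-> Q) = 4/5 -> 0 = 1/5
P -> Q = 1/5 -> 2/5 = 1
Q <-> (P -> Q) = 2/5 <-> 1 = 2/5
~Q = ~2/5 = 3/5
Q & Q = 2/5 & 2/5 = 2/5
~Q <-> (Q & Q) = 3/5 <-> 2/5 = 4/5
(Q <-> (P -> Q)) | (~Q <-> (Q & Q)) = 2/5 | 4/5 = 4/5
((Q <-> P) -> ~(Q <-> Q)) <-> ((Q <-> (P -> Q)) | (~Q <-> (Q & Q))) = 1/5 <-> 4/5 = 2/5
~Q = ~2/5 = 3/5
Q & P = 2/5 & 1/5 = 1/5
~Q & (Q & P) = 3/5 & 1/5 = 1/5
Q <-> P = 2/5 <-> 1/5 = 4/5
(~Q & (Q & P)) -> (Q <-> P) = 1/5 -> 4/5 = 1
Q | P = 2/5 | 1/5 = 2/5
P -> (Q | P) = 1/5 -> 2/5 = 1
~P = ~1/5 = 4/5
~P = ~1/5 = 4/5
~P | ~P = 4/5 | 4/5 = 4/5
(P -> (Q | P)) -> (~P | ~P) = 1 -> 4/5 = 4/5
((~Q & (Q & P)) -> (Q <-> P)) -> ((P -> (Q | P)) -> (~P | ~P)) = 1 -> 4/5 = 4/5
(((Q <-> P) -> ~(Q <-> Q)) <-> ((Q <-> (P -> Q)) | (~Q <-> (Q & Q)))) & (((~Q & (Q & P)) -> (Q <-> P)) -> ((P -> (Q | P)) -> (~P | ~P))) = 2/5 & 4/5 = 2/5

2/5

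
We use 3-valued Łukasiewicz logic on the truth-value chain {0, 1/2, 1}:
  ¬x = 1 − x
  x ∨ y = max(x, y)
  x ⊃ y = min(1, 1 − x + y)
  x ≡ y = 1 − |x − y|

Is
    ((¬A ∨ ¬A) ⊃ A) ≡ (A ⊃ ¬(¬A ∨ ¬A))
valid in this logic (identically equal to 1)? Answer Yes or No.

Counterexample: take A = 0.
¬A = ¬0 = 1
¬A = ¬0 = 1
¬A ∨ ¬A = 1 ∨ 1 = 1
(¬A ∨ ¬A) ⊃ A = 1 ⊃ 0 = 0
¬A = ¬0 = 1
¬A = ¬0 = 1
¬A ∨ ¬A = 1 ∨ 1 = 1
¬(¬A ∨ ¬A) = ¬1 = 0
A ⊃ ¬(¬A ∨ ¬A) = 0 ⊃ 0 = 1
((¬A ∨ ¬A) ⊃ A) ≡ (A ⊃ ¬(¬A ∨ ¬A)) = 0 ≡ 1 = 0
This gives 0 ≠ 1.

No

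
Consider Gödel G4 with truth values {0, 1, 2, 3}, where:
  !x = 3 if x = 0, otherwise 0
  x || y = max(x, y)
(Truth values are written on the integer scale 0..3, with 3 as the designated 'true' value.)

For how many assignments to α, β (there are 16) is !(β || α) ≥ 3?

α = 0, β = 0 ↦ 3  ≥
α = 0, β = 1 ↦ 0  <
α = 0, β = 2 ↦ 0  <
α = 0, β = 3 ↦ 0  <
α = 1, β = 0 ↦ 0  <
α = 1, β = 1 ↦ 0  <
α = 1, β = 2 ↦ 0  <
α = 1, β = 3 ↦ 0  <
α = 2, β = 0 ↦ 0  <
α = 2, β = 1 ↦ 0  <
α = 2, β = 2 ↦ 0  <
α = 2, β = 3 ↦ 0  <
α = 3, β = 0 ↦ 0  <
α = 3, β = 1 ↦ 0  <
α = 3, β = 2 ↦ 0  <
α = 3, β = 3 ↦ 0  <
So 1 of the 16 assignments meets the threshold.

1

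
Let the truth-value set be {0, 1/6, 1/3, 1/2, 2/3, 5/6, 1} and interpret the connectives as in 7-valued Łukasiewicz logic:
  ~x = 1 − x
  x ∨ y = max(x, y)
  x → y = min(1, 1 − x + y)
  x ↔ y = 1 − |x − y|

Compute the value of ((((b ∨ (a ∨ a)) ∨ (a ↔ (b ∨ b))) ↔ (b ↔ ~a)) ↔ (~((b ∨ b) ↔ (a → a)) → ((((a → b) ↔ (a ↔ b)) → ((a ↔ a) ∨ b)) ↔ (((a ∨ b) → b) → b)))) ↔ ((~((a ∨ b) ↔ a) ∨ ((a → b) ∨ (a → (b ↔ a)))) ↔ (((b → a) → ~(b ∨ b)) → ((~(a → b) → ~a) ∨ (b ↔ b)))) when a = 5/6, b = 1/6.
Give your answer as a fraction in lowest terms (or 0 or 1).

a ∨ a = 5/6 ∨ 5/6 = 5/6
b ∨ (a ∨ a) = 1/6 ∨ 5/6 = 5/6
b ∨ b = 1/6 ∨ 1/6 = 1/6
a ↔ (b ∨ b) = 5/6 ↔ 1/6 = 1/3
(b ∨ (a ∨ a)) ∨ (a ↔ (b ∨ b)) = 5/6 ∨ 1/3 = 5/6
~a = ~5/6 = 1/6
b ↔ ~a = 1/6 ↔ 1/6 = 1
((b ∨ (a ∨ a)) ∨ (a ↔ (b ∨ b))) ↔ (b ↔ ~a) = 5/6 ↔ 1 = 5/6
b ∨ b = 1/6 ∨ 1/6 = 1/6
a → a = 5/6 → 5/6 = 1
(b ∨ b) ↔ (a → a) = 1/6 ↔ 1 = 1/6
~((b ∨ b) ↔ (a → a)) = ~1/6 = 5/6
a → b = 5/6 → 1/6 = 1/3
a ↔ b = 5/6 ↔ 1/6 = 1/3
(a → b) ↔ (a ↔ b) = 1/3 ↔ 1/3 = 1
a ↔ a = 5/6 ↔ 5/6 = 1
(a ↔ a) ∨ b = 1 ∨ 1/6 = 1
((a → b) ↔ (a ↔ b)) → ((a ↔ a) ∨ b) = 1 → 1 = 1
a ∨ b = 5/6 ∨ 1/6 = 5/6
(a ∨ b) → b = 5/6 → 1/6 = 1/3
((a ∨ b) → b) → b = 1/3 → 1/6 = 5/6
(((a → b) ↔ (a ↔ b)) → ((a ↔ a) ∨ b)) ↔ (((a ∨ b) → b) → b) = 1 ↔ 5/6 = 5/6
~((b ∨ b) ↔ (a → a)) → ((((a → b) ↔ (a ↔ b)) → ((a ↔ a) ∨ b)) ↔ (((a ∨ b) → b) → b)) = 5/6 → 5/6 = 1
(((b ∨ (a ∨ a)) ∨ (a ↔ (b ∨ b))) ↔ (b ↔ ~a)) ↔ (~((b ∨ b) ↔ (a → a)) → ((((a → b) ↔ (a ↔ b)) → ((a ↔ a) ∨ b)) ↔ (((a ∨ b) → b) → b))) = 5/6 ↔ 1 = 5/6
a ∨ b = 5/6 ∨ 1/6 = 5/6
(a ∨ b) ↔ a = 5/6 ↔ 5/6 = 1
~((a ∨ b) ↔ a) = ~1 = 0
a → b = 5/6 → 1/6 = 1/3
b ↔ a = 1/6 ↔ 5/6 = 1/3
a → (b ↔ a) = 5/6 → 1/3 = 1/2
(a → b) ∨ (a → (b ↔ a)) = 1/3 ∨ 1/2 = 1/2
~((a ∨ b) ↔ a) ∨ ((a → b) ∨ (a → (b ↔ a))) = 0 ∨ 1/2 = 1/2
b → a = 1/6 → 5/6 = 1
b ∨ b = 1/6 ∨ 1/6 = 1/6
~(b ∨ b) = ~1/6 = 5/6
(b → a) → ~(b ∨ b) = 1 → 5/6 = 5/6
a → b = 5/6 → 1/6 = 1/3
~(a → b) = ~1/3 = 2/3
~a = ~5/6 = 1/6
~(a → b) → ~a = 2/3 → 1/6 = 1/2
b ↔ b = 1/6 ↔ 1/6 = 1
(~(a → b) → ~a) ∨ (b ↔ b) = 1/2 ∨ 1 = 1
((b → a) → ~(b ∨ b)) → ((~(a → b) → ~a) ∨ (b ↔ b)) = 5/6 → 1 = 1
(~((a ∨ b) ↔ a) ∨ ((a → b) ∨ (a → (b ↔ a)))) ↔ (((b → a) → ~(b ∨ b)) → ((~(a → b) → ~a) ∨ (b ↔ b))) = 1/2 ↔ 1 = 1/2
((((b ∨ (a ∨ a)) ∨ (a ↔ (b ∨ b))) ↔ (b ↔ ~a)) ↔ (~((b ∨ b) ↔ (a → a)) → ((((a → b) ↔ (a ↔ b)) → ((a ↔ a) ∨ b)) ↔ (((a ∨ b) → b) → b)))) ↔ ((~((a ∨ b) ↔ a) ∨ ((a → b) ∨ (a → (b ↔ a)))) ↔ (((b → a) → ~(b ∨ b)) → ((~(a → b) → ~a) ∨ (b ↔ b)))) = 5/6 ↔ 1/2 = 2/3

2/3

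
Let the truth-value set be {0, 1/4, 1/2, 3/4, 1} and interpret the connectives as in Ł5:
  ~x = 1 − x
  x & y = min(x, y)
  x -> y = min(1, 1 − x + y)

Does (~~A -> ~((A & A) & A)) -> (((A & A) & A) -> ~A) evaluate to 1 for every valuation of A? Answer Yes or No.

A = 0 ↦ 1
A = 1/4 ↦ 1
A = 1/2 ↦ 1
A = 3/4 ↦ 1
A = 1 ↦ 1
Every assignment gives a value ≥ 1.

Yes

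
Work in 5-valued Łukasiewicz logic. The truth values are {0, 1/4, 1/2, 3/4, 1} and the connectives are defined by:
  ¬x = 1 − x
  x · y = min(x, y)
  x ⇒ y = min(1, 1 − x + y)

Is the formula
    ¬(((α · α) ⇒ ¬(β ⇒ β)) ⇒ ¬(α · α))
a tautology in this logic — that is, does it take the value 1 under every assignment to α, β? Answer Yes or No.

No

Counterexample: take α = 0, β = 0.
α · α = 0 · 0 = 0
β ⇒ β = 0 ⇒ 0 = 1
¬(β ⇒ β) = ¬1 = 0
(α · α) ⇒ ¬(β ⇒ β) = 0 ⇒ 0 = 1
α · α = 0 · 0 = 0
¬(α · α) = ¬0 = 1
((α · α) ⇒ ¬(β ⇒ β)) ⇒ ¬(α · α) = 1 ⇒ 1 = 1
¬(((α · α) ⇒ ¬(β ⇒ β)) ⇒ ¬(α · α)) = ¬1 = 0
This gives 0 ≠ 1.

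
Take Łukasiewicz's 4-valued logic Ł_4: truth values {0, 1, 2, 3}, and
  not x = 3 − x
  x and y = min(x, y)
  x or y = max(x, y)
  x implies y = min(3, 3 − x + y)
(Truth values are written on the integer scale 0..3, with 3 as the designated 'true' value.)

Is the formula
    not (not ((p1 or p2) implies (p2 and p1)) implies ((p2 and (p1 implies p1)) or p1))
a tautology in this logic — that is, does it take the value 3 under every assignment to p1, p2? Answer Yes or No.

No

Counterexample: take p1 = 0, p2 = 0.
p1 or p2 = 0 or 0 = 0
p2 and p1 = 0 and 0 = 0
(p1 or p2) implies (p2 and p1) = 0 implies 0 = 3
not ((p1 or p2) implies (p2 and p1)) = not 3 = 0
p1 implies p1 = 0 implies 0 = 3
p2 and (p1 implies p1) = 0 and 3 = 0
(p2 and (p1 implies p1)) or p1 = 0 or 0 = 0
not ((p1 or p2) implies (p2 and p1)) implies ((p2 and (p1 implies p1)) or p1) = 0 implies 0 = 3
not (not ((p1 or p2) implies (p2 and p1)) implies ((p2 and (p1 implies p1)) or p1)) = not 3 = 0
This gives 0 ≠ 3.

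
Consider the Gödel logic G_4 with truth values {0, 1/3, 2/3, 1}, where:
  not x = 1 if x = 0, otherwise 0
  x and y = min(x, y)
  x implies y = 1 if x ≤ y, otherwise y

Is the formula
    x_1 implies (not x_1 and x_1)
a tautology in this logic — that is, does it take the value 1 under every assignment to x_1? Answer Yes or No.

No

Counterexample: take x_1 = 1/3.
not x_1 = not 1/3 = 0
not x_1 and x_1 = 0 and 1/3 = 0
x_1 implies (not x_1 and x_1) = 1/3 implies 0 = 0
This gives 0 ≠ 1.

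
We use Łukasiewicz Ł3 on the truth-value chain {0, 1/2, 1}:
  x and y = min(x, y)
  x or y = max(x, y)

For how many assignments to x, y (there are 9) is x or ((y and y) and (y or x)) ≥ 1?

5

x = 0, y = 0 ↦ 0  <
x = 0, y = 1/2 ↦ 1/2  <
x = 0, y = 1 ↦ 1  ≥
x = 1/2, y = 0 ↦ 1/2  <
x = 1/2, y = 1/2 ↦ 1/2  <
x = 1/2, y = 1 ↦ 1  ≥
x = 1, y = 0 ↦ 1  ≥
x = 1, y = 1/2 ↦ 1  ≥
x = 1, y = 1 ↦ 1  ≥
So 5 of the 9 assignments meet the threshold.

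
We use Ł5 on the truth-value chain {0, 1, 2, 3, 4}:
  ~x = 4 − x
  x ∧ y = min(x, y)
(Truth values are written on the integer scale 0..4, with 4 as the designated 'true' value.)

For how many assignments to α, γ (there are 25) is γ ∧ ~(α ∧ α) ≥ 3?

4

value 4: 1 assignment (counts)
value 3: 3 assignments (counts)
value 2: 5 assignments
value 1: 7 assignments
value 0: 9 assignments
So 4 of the 25 assignments meet the threshold.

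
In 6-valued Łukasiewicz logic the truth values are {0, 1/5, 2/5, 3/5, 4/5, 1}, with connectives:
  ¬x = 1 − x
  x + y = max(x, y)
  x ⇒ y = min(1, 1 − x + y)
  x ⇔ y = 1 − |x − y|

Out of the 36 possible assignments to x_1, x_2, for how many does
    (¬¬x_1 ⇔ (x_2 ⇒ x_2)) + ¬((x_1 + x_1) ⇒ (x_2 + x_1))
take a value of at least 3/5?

value 1: 6 assignments (counts)
value 4/5: 6 assignments (counts)
value 3/5: 6 assignments (counts)
value 2/5: 6 assignments
value 1/5: 6 assignments
value 0: 6 assignments
So 18 of the 36 assignments meet the threshold.

18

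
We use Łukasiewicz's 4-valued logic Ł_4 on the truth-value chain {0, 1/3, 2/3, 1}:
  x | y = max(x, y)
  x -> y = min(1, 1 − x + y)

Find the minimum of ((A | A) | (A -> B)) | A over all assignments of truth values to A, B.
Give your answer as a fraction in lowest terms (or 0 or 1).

Take A = 1/3, B = 0:
A | A = 1/3 | 1/3 = 1/3
A -> B = 1/3 -> 0 = 2/3
(A | A) | (A -> B) = 1/3 | 2/3 = 2/3
((A | A) | (A -> B)) | A = 2/3 | 1/3 = 2/3
No assignment yields a value below 2/3, so this is the minimum.

2/3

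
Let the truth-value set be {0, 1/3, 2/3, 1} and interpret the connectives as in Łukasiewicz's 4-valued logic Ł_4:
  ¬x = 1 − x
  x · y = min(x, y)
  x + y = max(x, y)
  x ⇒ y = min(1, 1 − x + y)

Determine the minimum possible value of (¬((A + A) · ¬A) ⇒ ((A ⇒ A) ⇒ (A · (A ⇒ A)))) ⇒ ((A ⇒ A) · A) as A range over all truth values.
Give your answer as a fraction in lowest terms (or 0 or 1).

2/3

Take A = 1/3:
A + A = 1/3 + 1/3 = 1/3
¬A = ¬1/3 = 2/3
(A + A) · ¬A = 1/3 · 2/3 = 1/3
¬((A + A) · ¬A) = ¬1/3 = 2/3
A ⇒ A = 1/3 ⇒ 1/3 = 1
A ⇒ A = 1/3 ⇒ 1/3 = 1
A · (A ⇒ A) = 1/3 · 1 = 1/3
(A ⇒ A) ⇒ (A · (A ⇒ A)) = 1 ⇒ 1/3 = 1/3
¬((A + A) · ¬A) ⇒ ((A ⇒ A) ⇒ (A · (A ⇒ A))) = 2/3 ⇒ 1/3 = 2/3
A ⇒ A = 1/3 ⇒ 1/3 = 1
(A ⇒ A) · A = 1 · 1/3 = 1/3
(¬((A + A) · ¬A) ⇒ ((A ⇒ A) ⇒ (A · (A ⇒ A)))) ⇒ ((A ⇒ A) · A) = 2/3 ⇒ 1/3 = 2/3
No assignment yields a value below 2/3, so this is the minimum.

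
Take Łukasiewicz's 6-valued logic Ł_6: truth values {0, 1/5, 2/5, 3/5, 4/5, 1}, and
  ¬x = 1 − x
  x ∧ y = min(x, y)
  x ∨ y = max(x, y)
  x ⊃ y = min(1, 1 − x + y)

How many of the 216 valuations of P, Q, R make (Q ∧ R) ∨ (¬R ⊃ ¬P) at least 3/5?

value 1: 126 assignments (counts)
value 4/5: 30 assignments (counts)
value 3/5: 24 assignments (counts)
value 2/5: 18 assignments
value 1/5: 12 assignments
value 0: 6 assignments
So 180 of the 216 assignments meet the threshold.

180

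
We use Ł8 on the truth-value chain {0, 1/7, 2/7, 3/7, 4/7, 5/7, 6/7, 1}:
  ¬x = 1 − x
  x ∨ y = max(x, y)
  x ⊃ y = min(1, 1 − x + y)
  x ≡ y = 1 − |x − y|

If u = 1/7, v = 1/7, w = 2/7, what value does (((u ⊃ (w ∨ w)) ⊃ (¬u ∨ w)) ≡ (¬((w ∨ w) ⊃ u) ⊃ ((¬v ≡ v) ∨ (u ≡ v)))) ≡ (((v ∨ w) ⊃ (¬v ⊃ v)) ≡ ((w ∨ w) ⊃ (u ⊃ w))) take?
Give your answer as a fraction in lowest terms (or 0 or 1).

6/7

w ∨ w = 2/7 ∨ 2/7 = 2/7
u ⊃ (w ∨ w) = 1/7 ⊃ 2/7 = 1
¬u = ¬1/7 = 6/7
¬u ∨ w = 6/7 ∨ 2/7 = 6/7
(u ⊃ (w ∨ w)) ⊃ (¬u ∨ w) = 1 ⊃ 6/7 = 6/7
w ∨ w = 2/7 ∨ 2/7 = 2/7
(w ∨ w) ⊃ u = 2/7 ⊃ 1/7 = 6/7
¬((w ∨ w) ⊃ u) = ¬6/7 = 1/7
¬v = ¬1/7 = 6/7
¬v ≡ v = 6/7 ≡ 1/7 = 2/7
u ≡ v = 1/7 ≡ 1/7 = 1
(¬v ≡ v) ∨ (u ≡ v) = 2/7 ∨ 1 = 1
¬((w ∨ w) ⊃ u) ⊃ ((¬v ≡ v) ∨ (u ≡ v)) = 1/7 ⊃ 1 = 1
((u ⊃ (w ∨ w)) ⊃ (¬u ∨ w)) ≡ (¬((w ∨ w) ⊃ u) ⊃ ((¬v ≡ v) ∨ (u ≡ v))) = 6/7 ≡ 1 = 6/7
v ∨ w = 1/7 ∨ 2/7 = 2/7
¬v = ¬1/7 = 6/7
¬v ⊃ v = 6/7 ⊃ 1/7 = 2/7
(v ∨ w) ⊃ (¬v ⊃ v) = 2/7 ⊃ 2/7 = 1
w ∨ w = 2/7 ∨ 2/7 = 2/7
u ⊃ w = 1/7 ⊃ 2/7 = 1
(w ∨ w) ⊃ (u ⊃ w) = 2/7 ⊃ 1 = 1
((v ∨ w) ⊃ (¬v ⊃ v)) ≡ ((w ∨ w) ⊃ (u ⊃ w)) = 1 ≡ 1 = 1
(((u ⊃ (w ∨ w)) ⊃ (¬u ∨ w)) ≡ (¬((w ∨ w) ⊃ u) ⊃ ((¬v ≡ v) ∨ (u ≡ v)))) ≡ (((v ∨ w) ⊃ (¬v ⊃ v)) ≡ ((w ∨ w) ⊃ (u ⊃ w))) = 6/7 ≡ 1 = 6/7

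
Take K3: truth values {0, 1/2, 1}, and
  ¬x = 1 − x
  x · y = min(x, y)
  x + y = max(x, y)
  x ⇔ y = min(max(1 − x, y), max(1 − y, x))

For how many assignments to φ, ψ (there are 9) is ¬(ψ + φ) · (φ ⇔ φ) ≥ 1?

1

φ = 0, ψ = 0 ↦ 1  ≥
φ = 0, ψ = 1/2 ↦ 1/2  <
φ = 0, ψ = 1 ↦ 0  <
φ = 1/2, ψ = 0 ↦ 1/2  <
φ = 1/2, ψ = 1/2 ↦ 1/2  <
φ = 1/2, ψ = 1 ↦ 0  <
φ = 1, ψ = 0 ↦ 0  <
φ = 1, ψ = 1/2 ↦ 0  <
φ = 1, ψ = 1 ↦ 0  <
So 1 of the 9 assignments meets the threshold.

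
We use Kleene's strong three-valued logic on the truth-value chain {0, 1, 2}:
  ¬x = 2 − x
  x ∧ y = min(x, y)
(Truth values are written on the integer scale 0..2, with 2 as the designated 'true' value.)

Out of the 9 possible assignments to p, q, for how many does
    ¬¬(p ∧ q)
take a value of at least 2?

1

p = 0, q = 0 ↦ 0  <
p = 0, q = 1 ↦ 0  <
p = 0, q = 2 ↦ 0  <
p = 1, q = 0 ↦ 0  <
p = 1, q = 1 ↦ 1  <
p = 1, q = 2 ↦ 1  <
p = 2, q = 0 ↦ 0  <
p = 2, q = 1 ↦ 1  <
p = 2, q = 2 ↦ 2  ≥
So 1 of the 9 assignments meets the threshold.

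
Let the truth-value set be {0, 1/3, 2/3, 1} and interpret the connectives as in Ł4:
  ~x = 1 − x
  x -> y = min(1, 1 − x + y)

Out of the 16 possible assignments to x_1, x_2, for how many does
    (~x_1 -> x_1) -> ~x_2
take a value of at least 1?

x_1 = 0, x_2 = 0 ↦ 1  ≥
x_1 = 0, x_2 = 1/3 ↦ 1  ≥
x_1 = 0, x_2 = 2/3 ↦ 1  ≥
x_1 = 0, x_2 = 1 ↦ 1  ≥
x_1 = 1/3, x_2 = 0 ↦ 1  ≥
x_1 = 1/3, x_2 = 1/3 ↦ 1  ≥
x_1 = 1/3, x_2 = 2/3 ↦ 2/3  <
x_1 = 1/3, x_2 = 1 ↦ 1/3  <
x_1 = 2/3, x_2 = 0 ↦ 1  ≥
x_1 = 2/3, x_2 = 1/3 ↦ 2/3  <
x_1 = 2/3, x_2 = 2/3 ↦ 1/3  <
x_1 = 2/3, x_2 = 1 ↦ 0  <
x_1 = 1, x_2 = 0 ↦ 1  ≥
x_1 = 1, x_2 = 1/3 ↦ 2/3  <
x_1 = 1, x_2 = 2/3 ↦ 1/3  <
x_1 = 1, x_2 = 1 ↦ 0  <
So 8 of the 16 assignments meet the threshold.

8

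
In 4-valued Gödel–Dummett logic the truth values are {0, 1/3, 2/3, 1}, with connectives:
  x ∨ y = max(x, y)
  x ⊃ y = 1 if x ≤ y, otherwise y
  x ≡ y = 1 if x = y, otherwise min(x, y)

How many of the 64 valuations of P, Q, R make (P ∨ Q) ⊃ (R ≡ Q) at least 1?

26

value 1: 26 assignments (counts)
value 2/3: 5 assignments
value 1/3: 12 assignments
value 0: 21 assignments
So 26 of the 64 assignments meet the threshold.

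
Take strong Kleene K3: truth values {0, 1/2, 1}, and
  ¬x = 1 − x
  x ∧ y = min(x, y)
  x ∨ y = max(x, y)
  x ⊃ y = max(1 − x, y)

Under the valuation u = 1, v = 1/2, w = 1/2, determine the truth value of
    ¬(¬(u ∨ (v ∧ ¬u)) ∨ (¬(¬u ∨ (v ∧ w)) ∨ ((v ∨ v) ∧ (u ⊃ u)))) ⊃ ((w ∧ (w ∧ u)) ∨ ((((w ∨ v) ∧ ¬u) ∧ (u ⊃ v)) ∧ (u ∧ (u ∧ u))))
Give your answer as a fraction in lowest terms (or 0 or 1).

¬u = ¬1 = 0
v ∧ ¬u = 1/2 ∧ 0 = 0
u ∨ (v ∧ ¬u) = 1 ∨ 0 = 1
¬(u ∨ (v ∧ ¬u)) = ¬1 = 0
¬u = ¬1 = 0
v ∧ w = 1/2 ∧ 1/2 = 1/2
¬u ∨ (v ∧ w) = 0 ∨ 1/2 = 1/2
¬(¬u ∨ (v ∧ w)) = ¬1/2 = 1/2
v ∨ v = 1/2 ∨ 1/2 = 1/2
u ⊃ u = 1 ⊃ 1 = 1
(v ∨ v) ∧ (u ⊃ u) = 1/2 ∧ 1 = 1/2
¬(¬u ∨ (v ∧ w)) ∨ ((v ∨ v) ∧ (u ⊃ u)) = 1/2 ∨ 1/2 = 1/2
¬(u ∨ (v ∧ ¬u)) ∨ (¬(¬u ∨ (v ∧ w)) ∨ ((v ∨ v) ∧ (u ⊃ u))) = 0 ∨ 1/2 = 1/2
¬(¬(u ∨ (v ∧ ¬u)) ∨ (¬(¬u ∨ (v ∧ w)) ∨ ((v ∨ v) ∧ (u ⊃ u)))) = ¬1/2 = 1/2
w ∧ u = 1/2 ∧ 1 = 1/2
w ∧ (w ∧ u) = 1/2 ∧ 1/2 = 1/2
w ∨ v = 1/2 ∨ 1/2 = 1/2
¬u = ¬1 = 0
(w ∨ v) ∧ ¬u = 1/2 ∧ 0 = 0
u ⊃ v = 1 ⊃ 1/2 = 1/2
((w ∨ v) ∧ ¬u) ∧ (u ⊃ v) = 0 ∧ 1/2 = 0
u ∧ u = 1 ∧ 1 = 1
u ∧ (u ∧ u) = 1 ∧ 1 = 1
(((w ∨ v) ∧ ¬u) ∧ (u ⊃ v)) ∧ (u ∧ (u ∧ u)) = 0 ∧ 1 = 0
(w ∧ (w ∧ u)) ∨ ((((w ∨ v) ∧ ¬u) ∧ (u ⊃ v)) ∧ (u ∧ (u ∧ u))) = 1/2 ∨ 0 = 1/2
¬(¬(u ∨ (v ∧ ¬u)) ∨ (¬(¬u ∨ (v ∧ w)) ∨ ((v ∨ v) ∧ (u ⊃ u)))) ⊃ ((w ∧ (w ∧ u)) ∨ ((((w ∨ v) ∧ ¬u) ∧ (u ⊃ v)) ∧ (u ∧ (u ∧ u)))) = 1/2 ⊃ 1/2 = 1/2

1/2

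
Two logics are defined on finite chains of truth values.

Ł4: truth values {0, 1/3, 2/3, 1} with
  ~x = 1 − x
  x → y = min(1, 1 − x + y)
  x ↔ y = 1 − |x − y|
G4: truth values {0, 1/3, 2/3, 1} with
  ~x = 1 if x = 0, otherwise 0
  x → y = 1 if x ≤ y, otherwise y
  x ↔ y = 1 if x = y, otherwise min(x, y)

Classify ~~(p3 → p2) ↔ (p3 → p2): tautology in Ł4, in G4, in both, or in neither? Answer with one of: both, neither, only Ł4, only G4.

only Ł4

In Ł4: every assignment gives 1 — tautology.
In G4: at p2 = 1/3, p3 = 2/3 the value is 1/3 — not a tautology.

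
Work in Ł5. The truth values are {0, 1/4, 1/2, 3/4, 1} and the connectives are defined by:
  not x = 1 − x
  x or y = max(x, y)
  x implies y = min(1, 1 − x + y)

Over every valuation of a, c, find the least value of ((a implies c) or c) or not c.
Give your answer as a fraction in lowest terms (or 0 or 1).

1/2

Take a = 1, c = 1/2:
a implies c = 1 implies 1/2 = 1/2
(a implies c) or c = 1/2 or 1/2 = 1/2
not c = not 1/2 = 1/2
((a implies c) or c) or not c = 1/2 or 1/2 = 1/2
No assignment yields a value below 1/2, so this is the minimum.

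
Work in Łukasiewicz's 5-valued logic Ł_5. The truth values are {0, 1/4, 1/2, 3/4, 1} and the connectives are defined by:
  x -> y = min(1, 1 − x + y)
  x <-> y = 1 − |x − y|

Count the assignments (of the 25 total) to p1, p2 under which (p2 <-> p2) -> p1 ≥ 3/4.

10

value 1: 5 assignments (counts)
value 3/4: 5 assignments (counts)
value 1/2: 5 assignments
value 1/4: 5 assignments
value 0: 5 assignments
So 10 of the 25 assignments meet the threshold.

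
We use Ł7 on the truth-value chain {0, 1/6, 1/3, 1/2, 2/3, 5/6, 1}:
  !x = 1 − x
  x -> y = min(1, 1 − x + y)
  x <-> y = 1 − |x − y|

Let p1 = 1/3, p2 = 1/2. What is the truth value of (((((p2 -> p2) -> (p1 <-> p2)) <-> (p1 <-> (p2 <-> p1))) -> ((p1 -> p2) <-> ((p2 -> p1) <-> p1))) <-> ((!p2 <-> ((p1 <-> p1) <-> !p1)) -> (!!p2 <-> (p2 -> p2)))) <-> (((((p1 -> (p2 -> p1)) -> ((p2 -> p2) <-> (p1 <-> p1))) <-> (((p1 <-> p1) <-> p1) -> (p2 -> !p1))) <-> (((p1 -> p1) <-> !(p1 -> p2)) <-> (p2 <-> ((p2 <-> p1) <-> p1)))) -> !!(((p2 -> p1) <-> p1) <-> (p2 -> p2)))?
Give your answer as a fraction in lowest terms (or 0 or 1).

5/6

p2 -> p2 = 1/2 -> 1/2 = 1
p1 <-> p2 = 1/3 <-> 1/2 = 5/6
(p2 -> p2) -> (p1 <-> p2) = 1 -> 5/6 = 5/6
p2 <-> p1 = 1/2 <-> 1/3 = 5/6
p1 <-> (p2 <-> p1) = 1/3 <-> 5/6 = 1/2
((p2 -> p2) -> (p1 <-> p2)) <-> (p1 <-> (p2 <-> p1)) = 5/6 <-> 1/2 = 2/3
p1 -> p2 = 1/3 -> 1/2 = 1
p2 -> p1 = 1/2 -> 1/3 = 5/6
(p2 -> p1) <-> p1 = 5/6 <-> 1/3 = 1/2
(p1 -> p2) <-> ((p2 -> p1) <-> p1) = 1 <-> 1/2 = 1/2
(((p2 -> p2) -> (p1 <-> p2)) <-> (p1 <-> (p2 <-> p1))) -> ((p1 -> p2) <-> ((p2 -> p1) <-> p1)) = 2/3 -> 1/2 = 5/6
!p2 = !1/2 = 1/2
p1 <-> p1 = 1/3 <-> 1/3 = 1
!p1 = !1/3 = 2/3
(p1 <-> p1) <-> !p1 = 1 <-> 2/3 = 2/3
!p2 <-> ((p1 <-> p1) <-> !p1) = 1/2 <-> 2/3 = 5/6
!p2 = !1/2 = 1/2
!!p2 = !1/2 = 1/2
p2 -> p2 = 1/2 -> 1/2 = 1
!!p2 <-> (p2 -> p2) = 1/2 <-> 1 = 1/2
(!p2 <-> ((p1 <-> p1) <-> !p1)) -> (!!p2 <-> (p2 -> p2)) = 5/6 -> 1/2 = 2/3
((((p2 -> p2) -> (p1 <-> p2)) <-> (p1 <-> (p2 <-> p1))) -> ((p1 -> p2) <-> ((p2 -> p1) <-> p1))) <-> ((!p2 <-> ((p1 <-> p1) <-> !p1)) -> (!!p2 <-> (p2 -> p2))) = 5/6 <-> 2/3 = 5/6
p2 -> p1 = 1/2 -> 1/3 = 5/6
p1 -> (p2 -> p1) = 1/3 -> 5/6 = 1
p2 -> p2 = 1/2 -> 1/2 = 1
p1 <-> p1 = 1/3 <-> 1/3 = 1
(p2 -> p2) <-> (p1 <-> p1) = 1 <-> 1 = 1
(p1 -> (p2 -> p1)) -> ((p2 -> p2) <-> (p1 <-> p1)) = 1 -> 1 = 1
p1 <-> p1 = 1/3 <-> 1/3 = 1
(p1 <-> p1) <-> p1 = 1 <-> 1/3 = 1/3
!p1 = !1/3 = 2/3
p2 -> !p1 = 1/2 -> 2/3 = 1
((p1 <-> p1) <-> p1) -> (p2 -> !p1) = 1/3 -> 1 = 1
((p1 -> (p2 -> p1)) -> ((p2 -> p2) <-> (p1 <-> p1))) <-> (((p1 <-> p1) <-> p1) -> (p2 -> !p1)) = 1 <-> 1 = 1
p1 -> p1 = 1/3 -> 1/3 = 1
p1 -> p2 = 1/3 -> 1/2 = 1
!(p1 -> p2) = !1 = 0
(p1 -> p1) <-> !(p1 -> p2) = 1 <-> 0 = 0
p2 <-> p1 = 1/2 <-> 1/3 = 5/6
(p2 <-> p1) <-> p1 = 5/6 <-> 1/3 = 1/2
p2 <-> ((p2 <-> p1) <-> p1) = 1/2 <-> 1/2 = 1
((p1 -> p1) <-> !(p1 -> p2)) <-> (p2 <-> ((p2 <-> p1) <-> p1)) = 0 <-> 1 = 0
(((p1 -> (p2 -> p1)) -> ((p2 -> p2) <-> (p1 <-> p1))) <-> (((p1 <-> p1) <-> p1) -> (p2 -> !p1))) <-> (((p1 -> p1) <-> !(p1 -> p2)) <-> (p2 <-> ((p2 <-> p1) <-> p1))) = 1 <-> 0 = 0
p2 -> p1 = 1/2 -> 1/3 = 5/6
(p2 -> p1) <-> p1 = 5/6 <-> 1/3 = 1/2
p2 -> p2 = 1/2 -> 1/2 = 1
((p2 -> p1) <-> p1) <-> (p2 -> p2) = 1/2 <-> 1 = 1/2
!(((p2 -> p1) <-> p1) <-> (p2 -> p2)) = !1/2 = 1/2
!!(((p2 -> p1) <-> p1) <-> (p2 -> p2)) = !1/2 = 1/2
((((p1 -> (p2 -> p1)) -> ((p2 -> p2) <-> (p1 <-> p1))) <-> (((p1 <-> p1) <-> p1) -> (p2 -> !p1))) <-> (((p1 -> p1) <-> !(p1 -> p2)) <-> (p2 <-> ((p2 <-> p1) <-> p1)))) -> !!(((p2 -> p1) <-> p1) <-> (p2 -> p2)) = 0 -> 1/2 = 1
(((((p2 -> p2) -> (p1 <-> p2)) <-> (p1 <-> (p2 <-> p1))) -> ((p1 -> p2) <-> ((p2 -> p1) <-> p1))) <-> ((!p2 <-> ((p1 <-> p1) <-> !p1)) -> (!!p2 <-> (p2 -> p2)))) <-> (((((p1 -> (p2 -> p1)) -> ((p2 -> p2) <-> (p1 <-> p1))) <-> (((p1 <-> p1) <-> p1) -> (p2 -> !p1))) <-> (((p1 -> p1) <-> !(p1 -> p2)) <-> (p2 <-> ((p2 <-> p1) <-> p1)))) -> !!(((p2 -> p1) <-> p1) <-> (p2 -> p2))) = 5/6 <-> 1 = 5/6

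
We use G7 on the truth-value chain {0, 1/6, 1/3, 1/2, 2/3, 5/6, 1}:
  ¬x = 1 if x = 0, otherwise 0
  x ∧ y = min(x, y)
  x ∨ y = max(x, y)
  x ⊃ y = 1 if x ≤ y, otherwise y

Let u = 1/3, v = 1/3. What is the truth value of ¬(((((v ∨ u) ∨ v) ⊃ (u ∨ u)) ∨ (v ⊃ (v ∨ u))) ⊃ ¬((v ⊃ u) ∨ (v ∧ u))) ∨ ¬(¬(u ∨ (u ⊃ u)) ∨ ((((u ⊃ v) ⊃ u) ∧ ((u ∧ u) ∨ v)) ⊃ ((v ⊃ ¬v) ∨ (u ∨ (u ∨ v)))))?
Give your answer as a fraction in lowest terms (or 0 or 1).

1

v ∨ u = 1/3 ∨ 1/3 = 1/3
(v ∨ u) ∨ v = 1/3 ∨ 1/3 = 1/3
u ∨ u = 1/3 ∨ 1/3 = 1/3
((v ∨ u) ∨ v) ⊃ (u ∨ u) = 1/3 ⊃ 1/3 = 1
v ∨ u = 1/3 ∨ 1/3 = 1/3
v ⊃ (v ∨ u) = 1/3 ⊃ 1/3 = 1
(((v ∨ u) ∨ v) ⊃ (u ∨ u)) ∨ (v ⊃ (v ∨ u)) = 1 ∨ 1 = 1
v ⊃ u = 1/3 ⊃ 1/3 = 1
v ∧ u = 1/3 ∧ 1/3 = 1/3
(v ⊃ u) ∨ (v ∧ u) = 1 ∨ 1/3 = 1
¬((v ⊃ u) ∨ (v ∧ u)) = ¬1 = 0
((((v ∨ u) ∨ v) ⊃ (u ∨ u)) ∨ (v ⊃ (v ∨ u))) ⊃ ¬((v ⊃ u) ∨ (v ∧ u)) = 1 ⊃ 0 = 0
¬(((((v ∨ u) ∨ v) ⊃ (u ∨ u)) ∨ (v ⊃ (v ∨ u))) ⊃ ¬((v ⊃ u) ∨ (v ∧ u))) = ¬0 = 1
u ⊃ u = 1/3 ⊃ 1/3 = 1
u ∨ (u ⊃ u) = 1/3 ∨ 1 = 1
¬(u ∨ (u ⊃ u)) = ¬1 = 0
u ⊃ v = 1/3 ⊃ 1/3 = 1
(u ⊃ v) ⊃ u = 1 ⊃ 1/3 = 1/3
u ∧ u = 1/3 ∧ 1/3 = 1/3
(u ∧ u) ∨ v = 1/3 ∨ 1/3 = 1/3
((u ⊃ v) ⊃ u) ∧ ((u ∧ u) ∨ v) = 1/3 ∧ 1/3 = 1/3
¬v = ¬1/3 = 0
v ⊃ ¬v = 1/3 ⊃ 0 = 0
u ∨ v = 1/3 ∨ 1/3 = 1/3
u ∨ (u ∨ v) = 1/3 ∨ 1/3 = 1/3
(v ⊃ ¬v) ∨ (u ∨ (u ∨ v)) = 0 ∨ 1/3 = 1/3
(((u ⊃ v) ⊃ u) ∧ ((u ∧ u) ∨ v)) ⊃ ((v ⊃ ¬v) ∨ (u ∨ (u ∨ v))) = 1/3 ⊃ 1/3 = 1
¬(u ∨ (u ⊃ u)) ∨ ((((u ⊃ v) ⊃ u) ∧ ((u ∧ u) ∨ v)) ⊃ ((v ⊃ ¬v) ∨ (u ∨ (u ∨ v)))) = 0 ∨ 1 = 1
¬(¬(u ∨ (u ⊃ u)) ∨ ((((u ⊃ v) ⊃ u) ∧ ((u ∧ u) ∨ v)) ⊃ ((v ⊃ ¬v) ∨ (u ∨ (u ∨ v))))) = ¬1 = 0
¬(((((v ∨ u) ∨ v) ⊃ (u ∨ u)) ∨ (v ⊃ (v ∨ u))) ⊃ ¬((v ⊃ u) ∨ (v ∧ u))) ∨ ¬(¬(u ∨ (u ⊃ u)) ∨ ((((u ⊃ v) ⊃ u) ∧ ((u ∧ u) ∨ v)) ⊃ ((v ⊃ ¬v) ∨ (u ∨ (u ∨ v))))) = 1 ∨ 0 = 1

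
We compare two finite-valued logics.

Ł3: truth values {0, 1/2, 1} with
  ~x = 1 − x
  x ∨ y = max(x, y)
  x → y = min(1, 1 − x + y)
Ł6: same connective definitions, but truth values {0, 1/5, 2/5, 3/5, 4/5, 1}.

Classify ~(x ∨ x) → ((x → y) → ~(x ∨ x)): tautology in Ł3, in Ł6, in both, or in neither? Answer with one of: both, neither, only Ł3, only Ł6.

both

In Ł3: every assignment gives 1 — tautology.
In Ł6: every assignment gives 1 — tautology.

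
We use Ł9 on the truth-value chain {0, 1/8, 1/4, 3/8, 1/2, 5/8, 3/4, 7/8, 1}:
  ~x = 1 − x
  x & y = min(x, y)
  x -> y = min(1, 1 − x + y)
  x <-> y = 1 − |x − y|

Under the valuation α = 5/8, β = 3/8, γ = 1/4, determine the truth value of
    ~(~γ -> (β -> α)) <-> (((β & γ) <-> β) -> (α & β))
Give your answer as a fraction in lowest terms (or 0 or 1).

~γ = ~1/4 = 3/4
β -> α = 3/8 -> 5/8 = 1
~γ -> (β -> α) = 3/4 -> 1 = 1
~(~γ -> (β -> α)) = ~1 = 0
β & γ = 3/8 & 1/4 = 1/4
(β & γ) <-> β = 1/4 <-> 3/8 = 7/8
α & β = 5/8 & 3/8 = 3/8
((β & γ) <-> β) -> (α & β) = 7/8 -> 3/8 = 1/2
~(~γ -> (β -> α)) <-> (((β & γ) <-> β) -> (α & β)) = 0 <-> 1/2 = 1/2

1/2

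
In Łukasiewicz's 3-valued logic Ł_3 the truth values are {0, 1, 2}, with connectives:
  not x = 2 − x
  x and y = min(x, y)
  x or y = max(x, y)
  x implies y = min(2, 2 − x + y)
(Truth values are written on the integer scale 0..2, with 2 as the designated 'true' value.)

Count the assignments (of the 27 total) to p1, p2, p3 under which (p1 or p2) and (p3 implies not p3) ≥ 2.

10

value 2: 10 assignments (counts)
value 1: 6 assignments
value 0: 11 assignments
So 10 of the 27 assignments meet the threshold.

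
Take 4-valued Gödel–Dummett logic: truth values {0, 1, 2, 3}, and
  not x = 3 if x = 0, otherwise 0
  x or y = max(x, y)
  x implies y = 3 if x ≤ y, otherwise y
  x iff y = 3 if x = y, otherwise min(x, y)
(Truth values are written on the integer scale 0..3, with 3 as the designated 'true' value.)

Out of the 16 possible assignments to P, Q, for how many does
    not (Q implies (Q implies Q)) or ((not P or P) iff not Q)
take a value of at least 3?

P = 0, Q = 0 ↦ 3  ≥
P = 0, Q = 1 ↦ 0  <
P = 0, Q = 2 ↦ 0  <
P = 0, Q = 3 ↦ 0  <
P = 1, Q = 0 ↦ 1  <
P = 1, Q = 1 ↦ 0  <
P = 1, Q = 2 ↦ 0  <
P = 1, Q = 3 ↦ 0  <
P = 2, Q = 0 ↦ 2  <
P = 2, Q = 1 ↦ 0  <
P = 2, Q = 2 ↦ 0  <
P = 2, Q = 3 ↦ 0  <
P = 3, Q = 0 ↦ 3  ≥
P = 3, Q = 1 ↦ 0  <
P = 3, Q = 2 ↦ 0  <
P = 3, Q = 3 ↦ 0  <
So 2 of the 16 assignments meet the threshold.

2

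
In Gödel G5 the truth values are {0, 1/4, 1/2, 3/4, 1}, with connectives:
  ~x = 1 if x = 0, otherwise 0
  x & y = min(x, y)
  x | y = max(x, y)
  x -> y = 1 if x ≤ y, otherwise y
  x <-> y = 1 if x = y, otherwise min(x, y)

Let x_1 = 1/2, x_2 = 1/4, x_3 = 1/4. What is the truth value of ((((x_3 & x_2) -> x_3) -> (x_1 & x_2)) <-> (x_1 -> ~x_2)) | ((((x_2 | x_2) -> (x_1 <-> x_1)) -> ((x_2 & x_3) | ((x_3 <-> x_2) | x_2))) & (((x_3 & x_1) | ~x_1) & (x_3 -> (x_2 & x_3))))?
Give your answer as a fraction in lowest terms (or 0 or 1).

1/4

x_3 & x_2 = 1/4 & 1/4 = 1/4
(x_3 & x_2) -> x_3 = 1/4 -> 1/4 = 1
x_1 & x_2 = 1/2 & 1/4 = 1/4
((x_3 & x_2) -> x_3) -> (x_1 & x_2) = 1 -> 1/4 = 1/4
~x_2 = ~1/4 = 0
x_1 -> ~x_2 = 1/2 -> 0 = 0
(((x_3 & x_2) -> x_3) -> (x_1 & x_2)) <-> (x_1 -> ~x_2) = 1/4 <-> 0 = 0
x_2 | x_2 = 1/4 | 1/4 = 1/4
x_1 <-> x_1 = 1/2 <-> 1/2 = 1
(x_2 | x_2) -> (x_1 <-> x_1) = 1/4 -> 1 = 1
x_2 & x_3 = 1/4 & 1/4 = 1/4
x_3 <-> x_2 = 1/4 <-> 1/4 = 1
(x_3 <-> x_2) | x_2 = 1 | 1/4 = 1
(x_2 & x_3) | ((x_3 <-> x_2) | x_2) = 1/4 | 1 = 1
((x_2 | x_2) -> (x_1 <-> x_1)) -> ((x_2 & x_3) | ((x_3 <-> x_2) | x_2)) = 1 -> 1 = 1
x_3 & x_1 = 1/4 & 1/2 = 1/4
~x_1 = ~1/2 = 0
(x_3 & x_1) | ~x_1 = 1/4 | 0 = 1/4
x_2 & x_3 = 1/4 & 1/4 = 1/4
x_3 -> (x_2 & x_3) = 1/4 -> 1/4 = 1
((x_3 & x_1) | ~x_1) & (x_3 -> (x_2 & x_3)) = 1/4 & 1 = 1/4
(((x_2 | x_2) -> (x_1 <-> x_1)) -> ((x_2 & x_3) | ((x_3 <-> x_2) | x_2))) & (((x_3 & x_1) | ~x_1) & (x_3 -> (x_2 & x_3))) = 1 & 1/4 = 1/4
((((x_3 & x_2) -> x_3) -> (x_1 & x_2)) <-> (x_1 -> ~x_2)) | ((((x_2 | x_2) -> (x_1 <-> x_1)) -> ((x_2 & x_3) | ((x_3 <-> x_2) | x_2))) & (((x_3 & x_1) | ~x_1) & (x_3 -> (x_2 & x_3)))) = 0 | 1/4 = 1/4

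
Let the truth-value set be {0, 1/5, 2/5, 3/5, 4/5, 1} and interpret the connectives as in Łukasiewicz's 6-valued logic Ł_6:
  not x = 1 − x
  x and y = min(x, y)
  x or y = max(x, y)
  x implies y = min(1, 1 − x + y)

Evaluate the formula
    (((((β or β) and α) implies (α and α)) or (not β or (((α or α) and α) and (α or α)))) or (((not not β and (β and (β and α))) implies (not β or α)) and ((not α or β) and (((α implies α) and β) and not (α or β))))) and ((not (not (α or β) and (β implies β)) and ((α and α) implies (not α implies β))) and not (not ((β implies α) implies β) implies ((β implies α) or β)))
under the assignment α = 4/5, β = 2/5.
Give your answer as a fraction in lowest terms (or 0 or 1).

0

β or β = 2/5 or 2/5 = 2/5
(β or β) and α = 2/5 and 4/5 = 2/5
α and α = 4/5 and 4/5 = 4/5
((β or β) and α) implies (α and α) = 2/5 implies 4/5 = 1
not β = not 2/5 = 3/5
α or α = 4/5 or 4/5 = 4/5
(α or α) and α = 4/5 and 4/5 = 4/5
α or α = 4/5 or 4/5 = 4/5
((α or α) and α) and (α or α) = 4/5 and 4/5 = 4/5
not β or (((α or α) and α) and (α or α)) = 3/5 or 4/5 = 4/5
(((β or β) and α) implies (α and α)) or (not β or (((α or α) and α) and (α or α))) = 1 or 4/5 = 1
not β = not 2/5 = 3/5
not not β = not 3/5 = 2/5
β and α = 2/5 and 4/5 = 2/5
β and (β and α) = 2/5 and 2/5 = 2/5
not not β and (β and (β and α)) = 2/5 and 2/5 = 2/5
not β = not 2/5 = 3/5
not β or α = 3/5 or 4/5 = 4/5
(not not β and (β and (β and α))) implies (not β or α) = 2/5 implies 4/5 = 1
not α = not 4/5 = 1/5
not α or β = 1/5 or 2/5 = 2/5
α implies α = 4/5 implies 4/5 = 1
(α implies α) and β = 1 and 2/5 = 2/5
α or β = 4/5 or 2/5 = 4/5
not (α or β) = not 4/5 = 1/5
((α implies α) and β) and not (α or β) = 2/5 and 1/5 = 1/5
(not α or β) and (((α implies α) and β) and not (α or β)) = 2/5 and 1/5 = 1/5
((not not β and (β and (β and α))) implies (not β or α)) and ((not α or β) and (((α implies α) and β) and not (α or β))) = 1 and 1/5 = 1/5
((((β or β) and α) implies (α and α)) or (not β or (((α or α) and α) and (α or α)))) or (((not not β and (β and (β and α))) implies (not β or α)) and ((not α or β) and (((α implies α) and β) and not (α or β)))) = 1 or 1/5 = 1
α or β = 4/5 or 2/5 = 4/5
not (α or β) = not 4/5 = 1/5
β implies β = 2/5 implies 2/5 = 1
not (α or β) and (β implies β) = 1/5 and 1 = 1/5
not (not (α or β) and (β implies β)) = not 1/5 = 4/5
α and α = 4/5 and 4/5 = 4/5
not α = not 4/5 = 1/5
not α implies β = 1/5 implies 2/5 = 1
(α and α) implies (not α implies β) = 4/5 implies 1 = 1
not (not (α or β) and (β implies β)) and ((α and α) implies (not α implies β)) = 4/5 and 1 = 4/5
β implies α = 2/5 implies 4/5 = 1
(β implies α) implies β = 1 implies 2/5 = 2/5
not ((β implies α) implies β) = not 2/5 = 3/5
β implies α = 2/5 implies 4/5 = 1
(β implies α) or β = 1 or 2/5 = 1
not ((β implies α) implies β) implies ((β implies α) or β) = 3/5 implies 1 = 1
not (not ((β implies α) implies β) implies ((β implies α) or β)) = not 1 = 0
(not (not (α or β) and (β implies β)) and ((α and α) implies (not α implies β))) and not (not ((β implies α) implies β) implies ((β implies α) or β)) = 4/5 and 0 = 0
(((((β or β) and α) implies (α and α)) or (not β or (((α or α) and α) and (α or α)))) or (((not not β and (β and (β and α))) implies (not β or α)) and ((not α or β) and (((α implies α) and β) and not (α or β))))) and ((not (not (α or β) and (β implies β)) and ((α and α) implies (not α implies β))) and not (not ((β implies α) implies β) implies ((β implies α) or β))) = 1 and 0 = 0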